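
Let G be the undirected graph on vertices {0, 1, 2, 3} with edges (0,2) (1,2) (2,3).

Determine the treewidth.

A width-1 tree decomposition is:
Bags: B1 = {1, 2}  B2 = {0, 2}  B3 = {2, 3}
Tree: B1–B2, B1–B3
The largest bag has 2 vertices, giving width 1; this decomposition certifies tw(G) ≤ 1. G has an edge, so its treewidth is at least 1. The upper and lower bounds meet at 1, so that is the treewidth.

1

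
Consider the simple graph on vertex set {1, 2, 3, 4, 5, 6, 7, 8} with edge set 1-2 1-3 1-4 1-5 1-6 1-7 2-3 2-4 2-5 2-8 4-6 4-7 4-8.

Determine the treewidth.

A width-2 tree decomposition is:
Bags: B1 = {1, 2, 5}  B2 = {1, 2, 4}  B3 = {1, 4, 6}  B4 = {1, 4, 7}  B5 = {2, 4, 8}  B6 = {1, 2, 3}
Tree: B1–B2, B2–B3, B3–B4, B2–B5, B1–B6
Every bag has size at most 3, so the width is 3 − 1 = 2 and tw(G) ≤ 2. On the other hand G contains the 3-clique {2, 4, 8}. A clique must lie in a single bag of any decomposition, so no decomposition can have width below 2. Hence tw(G) = 2 exactly.

2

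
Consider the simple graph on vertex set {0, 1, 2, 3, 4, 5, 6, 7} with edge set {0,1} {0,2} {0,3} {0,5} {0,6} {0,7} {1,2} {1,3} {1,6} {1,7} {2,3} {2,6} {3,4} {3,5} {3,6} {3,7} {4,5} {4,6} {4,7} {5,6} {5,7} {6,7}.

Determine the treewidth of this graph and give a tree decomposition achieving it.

Every bag has size at most 5, so the width is 5 − 1 = 4 and tw(G) ≤ 4. For the lower bound, the 5 vertices {0, 1, 2, 3, 6} are pairwise adjacent, and any tree decomposition puts a clique entirely inside one bag — forcing width ≥ 4. The upper and lower bounds meet at 4, so that is the treewidth.

Treewidth 4.
Bags: B1 = {0, 1, 3, 6, 7}  B2 = {0, 3, 5, 6, 7}  B3 = {3, 4, 5, 6, 7}  B4 = {0, 1, 2, 3, 6}
Tree: B1–B2, B2–B3, B1–B4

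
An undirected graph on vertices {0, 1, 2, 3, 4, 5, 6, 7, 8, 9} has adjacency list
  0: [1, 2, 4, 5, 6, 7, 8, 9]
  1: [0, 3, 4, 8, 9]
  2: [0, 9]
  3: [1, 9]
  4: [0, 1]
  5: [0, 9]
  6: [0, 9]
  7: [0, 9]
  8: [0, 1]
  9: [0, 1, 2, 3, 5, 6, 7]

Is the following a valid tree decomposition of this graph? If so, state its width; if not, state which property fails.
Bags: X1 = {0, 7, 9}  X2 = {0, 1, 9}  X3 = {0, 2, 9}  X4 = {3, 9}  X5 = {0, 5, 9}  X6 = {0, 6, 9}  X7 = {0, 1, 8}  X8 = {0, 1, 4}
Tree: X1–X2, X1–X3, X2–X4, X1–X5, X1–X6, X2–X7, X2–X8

No — edge (1,3) lies in no bag.

A tree decomposition must satisfy three properties: every vertex lies in some bag; for every edge, both endpoints lie together in some bag; and for every vertex, the bags containing it form a connected subtree. Here edge (1,3) lies in no bag, so the decomposition is invalid.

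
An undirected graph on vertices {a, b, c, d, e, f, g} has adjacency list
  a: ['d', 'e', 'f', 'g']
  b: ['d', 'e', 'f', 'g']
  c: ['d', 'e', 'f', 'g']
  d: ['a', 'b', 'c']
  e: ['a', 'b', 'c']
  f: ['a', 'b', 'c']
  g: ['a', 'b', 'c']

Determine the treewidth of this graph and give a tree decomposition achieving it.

Treewidth 3.
Bags: B1 = {a, b, c, d}  B2 = {a, b, c, e}  B3 = {a, b, c, g}  B4 = {a, b, c, f}
Tree: B1–B2, B2–B3, B3–B4

Every bag has size at most 4, so the width is 4 − 1 = 3 and tw(G) ≤ 3. For the lower bound: the 4 vertex sets {a,d}, {c,e}, {b}, {g} are disjoint, each induces a connected subgraph, and every pair is joined by at least one edge of G. Contracting each set to a single vertex therefore yields K_{4} as a minor, and since treewidth is minor-monotone, tw(G) ≥ tw(K_{4}) = 3. Therefore the treewidth is 3.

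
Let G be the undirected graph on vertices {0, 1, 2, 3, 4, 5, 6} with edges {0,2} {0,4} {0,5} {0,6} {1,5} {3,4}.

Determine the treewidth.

1

A width-1 tree decomposition is:
Bags: B1 = {0, 5}  B2 = {0, 4}  B3 = {0, 2}  B4 = {3, 4}  B5 = {1, 5}  B6 = {0, 6}
Tree: B1–B2, B2–B3, B2–B4, B1–B5, B3–B6
The largest bag has 2 vertices, giving width 1; this decomposition certifies tw(G) ≤ 1. G has an edge, so its treewidth is at least 1. Combining the bounds, tw(G) = 1.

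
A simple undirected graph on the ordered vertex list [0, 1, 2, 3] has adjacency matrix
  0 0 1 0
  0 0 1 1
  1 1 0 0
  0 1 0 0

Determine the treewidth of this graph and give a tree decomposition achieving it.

Treewidth 1.
Bags: B1 = {1, 2}  B2 = {1, 3}  B3 = {0, 2}
Tree: B1–B2, B1–B3

Each bag holds 2 vertices, so the decomposition has width 1, which upper-bounds the treewidth. Since G has at least one edge (e.g. 1–2), it is not an edgeless graph, so tw(G) ≥ 1. The upper and lower bounds meet at 1, so that is the treewidth.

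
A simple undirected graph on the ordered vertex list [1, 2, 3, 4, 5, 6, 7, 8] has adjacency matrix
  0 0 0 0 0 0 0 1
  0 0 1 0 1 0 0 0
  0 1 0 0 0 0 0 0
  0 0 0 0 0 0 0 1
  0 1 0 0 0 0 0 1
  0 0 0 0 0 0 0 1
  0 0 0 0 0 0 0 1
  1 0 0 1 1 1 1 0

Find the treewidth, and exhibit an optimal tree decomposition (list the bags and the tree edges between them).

Treewidth 1.
Bags: B1 = {5, 8}  B2 = {6, 8}  B3 = {1, 8}  B4 = {2, 5}  B5 = {4, 8}  B6 = {2, 3}  B7 = {7, 8}
Tree: B1–B2, B2–B3, B1–B4, B3–B5, B4–B6, B5–B7

Each bag holds 2 vertices, so the decomposition has width 1, which upper-bounds the treewidth. Any graph with an edge has treewidth ≥ 1, and G has the edge 8–5. Hence tw(G) = 1 exactly.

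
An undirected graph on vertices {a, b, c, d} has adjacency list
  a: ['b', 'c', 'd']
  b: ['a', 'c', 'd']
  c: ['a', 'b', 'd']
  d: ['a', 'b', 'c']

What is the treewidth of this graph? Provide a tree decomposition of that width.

With just one bag of size 4, the width is 4 − 1 = 3, so tw(G) ≤ 3. On the other hand G contains the 4-clique {a, b, c, d}. A clique must lie in a single bag of any decomposition, so no decomposition can have width below 3. The upper and lower bounds meet at 3, so that is the treewidth.

Treewidth 3.
Bags: B1 = {a, b, c, d}
Tree: (single bag)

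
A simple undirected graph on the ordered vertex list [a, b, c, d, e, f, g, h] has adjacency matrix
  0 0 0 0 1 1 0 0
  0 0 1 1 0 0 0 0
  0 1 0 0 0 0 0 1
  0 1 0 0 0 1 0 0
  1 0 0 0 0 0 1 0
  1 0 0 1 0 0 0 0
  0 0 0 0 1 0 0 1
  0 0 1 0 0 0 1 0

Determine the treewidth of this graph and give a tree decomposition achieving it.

The largest bag has 3 vertices, giving width 2; this decomposition certifies tw(G) ≤ 2. Since d–b–c–h–g–e–a–f–d is a cycle in G, G is not acyclic. Forests are exactly the graphs of treewidth ≤ 1, so tw(G) ≥ 2. The upper and lower bounds meet at 2, so that is the treewidth.

Treewidth 2.
One optimal decomposition is:
Bags: B1 = {b, c, d}  B2 = {c, d, h}  B3 = {d, g, h}  B4 = {d, e, g}  B5 = {a, d, e}  B6 = {a, d, f}
Tree: B1–B2, B2–B3, B3–B4, B4–B5, B5–B6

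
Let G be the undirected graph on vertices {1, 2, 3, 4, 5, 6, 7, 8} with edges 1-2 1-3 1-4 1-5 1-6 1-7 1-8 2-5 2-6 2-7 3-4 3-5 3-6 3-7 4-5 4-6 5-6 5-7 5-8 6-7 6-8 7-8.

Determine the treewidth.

A width-4 tree decomposition is:
Bags: B1 = {1, 5, 6, 7, 8}  B2 = {1, 3, 5, 6, 7}  B3 = {1, 2, 5, 6, 7}  B4 = {1, 3, 4, 5, 6}
Tree: B1–B2, B1–B3, B2–B4
The largest bag has 5 vertices, giving width 4; this decomposition certifies tw(G) ≤ 4. On the other hand G contains the 5-clique {1, 3, 4, 5, 6}. A clique must lie in a single bag of any decomposition, so no decomposition can have width below 4. The upper and lower bounds meet at 4, so that is the treewidth.

4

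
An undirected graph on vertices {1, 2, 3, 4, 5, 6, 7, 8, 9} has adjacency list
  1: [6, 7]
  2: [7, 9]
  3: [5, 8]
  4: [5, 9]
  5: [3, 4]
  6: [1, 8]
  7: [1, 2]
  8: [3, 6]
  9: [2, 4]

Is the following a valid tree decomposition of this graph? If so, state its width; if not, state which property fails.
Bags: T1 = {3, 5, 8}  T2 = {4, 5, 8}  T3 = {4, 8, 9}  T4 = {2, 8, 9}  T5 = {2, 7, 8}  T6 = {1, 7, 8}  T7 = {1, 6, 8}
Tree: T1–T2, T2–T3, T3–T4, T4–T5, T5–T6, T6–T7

Vertex coverage: the bags together contain {1, 2, 3, 4, 5, 6, 7, 8, 9}, the full vertex set. Edge coverage: each edge of G has both endpoints in at least one bag. Running intersection: for every vertex, the bags containing it form a connected subtree. All three properties hold, so this is a valid tree decomposition of width max|bag| − 1 = 2, and hence tw(G) ≤ 2.

Yes; width 2.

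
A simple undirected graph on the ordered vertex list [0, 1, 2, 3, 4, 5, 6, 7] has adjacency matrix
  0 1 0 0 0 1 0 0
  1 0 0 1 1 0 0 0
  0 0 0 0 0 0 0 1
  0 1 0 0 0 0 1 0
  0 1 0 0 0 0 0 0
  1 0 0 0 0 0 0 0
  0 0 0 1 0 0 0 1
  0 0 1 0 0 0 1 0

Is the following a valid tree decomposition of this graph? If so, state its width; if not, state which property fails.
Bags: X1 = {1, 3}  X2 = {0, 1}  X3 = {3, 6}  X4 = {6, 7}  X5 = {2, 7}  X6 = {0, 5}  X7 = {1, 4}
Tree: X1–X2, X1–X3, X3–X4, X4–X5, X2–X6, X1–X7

Checking the three conditions: (i) the bags cover all of {0, 1, 2, 3, 4, 5, 6, 7}; (ii) for each edge, some bag contains both endpoints; (iii) the bags containing any fixed vertex form a subtree. All hold, so the decomposition is valid with width 2 − 1 = 1.

Yes; width 1.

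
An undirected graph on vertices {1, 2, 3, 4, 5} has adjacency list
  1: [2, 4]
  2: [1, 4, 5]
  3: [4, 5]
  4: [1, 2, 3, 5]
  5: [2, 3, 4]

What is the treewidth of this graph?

2

A width-2 tree decomposition is:
Bags: B1 = {2, 4, 5}  B2 = {1, 2, 4}  B3 = {3, 4, 5}
Tree: B1–B2, B1–B3
The largest bag has 3 vertices, giving width 2; this decomposition certifies tw(G) ≤ 2. For the lower bound, the 3 vertices {1, 2, 4} are pairwise adjacent, and any tree decomposition puts a clique entirely inside one bag — forcing width ≥ 2. Hence tw(G) = 2 exactly.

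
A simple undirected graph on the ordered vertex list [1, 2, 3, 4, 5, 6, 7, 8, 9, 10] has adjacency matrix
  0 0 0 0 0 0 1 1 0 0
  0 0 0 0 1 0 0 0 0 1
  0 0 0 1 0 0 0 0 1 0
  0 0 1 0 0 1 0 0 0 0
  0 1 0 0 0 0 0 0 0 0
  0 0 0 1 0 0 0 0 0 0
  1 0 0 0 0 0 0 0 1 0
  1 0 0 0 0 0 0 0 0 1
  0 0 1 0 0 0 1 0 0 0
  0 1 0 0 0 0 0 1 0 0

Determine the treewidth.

A width-1 tree decomposition is:
Bags: B1 = {4, 6}  B2 = {3, 4}  B3 = {3, 9}  B4 = {7, 9}  B5 = {1, 7}  B6 = {1, 8}  B7 = {8, 10}  B8 = {2, 10}  B9 = {2, 5}
Tree: B1–B2, B2–B3, B3–B4, B4–B5, B5–B6, B6–B7, B7–B8, B8–B9
The largest bag has 2 vertices, giving width 1; this decomposition certifies tw(G) ≤ 1. Since G has at least one edge (e.g. 6–4), it is not an edgeless graph, so tw(G) ≥ 1. The upper and lower bounds meet at 1, so that is the treewidth.

1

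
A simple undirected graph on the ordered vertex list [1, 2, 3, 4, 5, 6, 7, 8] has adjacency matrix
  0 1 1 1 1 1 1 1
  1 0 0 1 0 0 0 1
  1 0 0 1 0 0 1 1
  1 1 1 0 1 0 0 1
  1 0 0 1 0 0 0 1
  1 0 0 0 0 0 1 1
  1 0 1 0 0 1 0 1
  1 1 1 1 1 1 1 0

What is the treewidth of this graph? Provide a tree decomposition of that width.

Every bag has size at most 4, so the width is 4 − 1 = 3 and tw(G) ≤ 3. Conversely, {1, 2, 4, 8} is a clique of size 4, and the vertices of any clique must share a bag in every tree decomposition; so some bag has ≥ 4 vertices and tw(G) ≥ 3. Therefore the treewidth is 3.

Treewidth 3.
Bags: B1 = {1, 2, 4, 8}  B2 = {1, 3, 4, 8}  B3 = {1, 4, 5, 8}  B4 = {1, 3, 7, 8}  B5 = {1, 6, 7, 8}
Tree: B1–B2, B1–B3, B2–B4, B4–B5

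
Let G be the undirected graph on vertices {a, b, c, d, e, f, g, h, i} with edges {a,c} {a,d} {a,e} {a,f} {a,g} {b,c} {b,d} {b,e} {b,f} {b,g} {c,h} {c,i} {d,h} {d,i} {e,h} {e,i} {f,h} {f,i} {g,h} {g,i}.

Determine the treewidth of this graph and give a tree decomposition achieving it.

Each bag holds 5 vertices, so the decomposition has width 4, which upper-bounds the treewidth. For the lower bound: the 5 vertex sets {b,g}, {a,c}, {e,i}, {h}, {f} are disjoint, each induces a connected subgraph, and every pair is joined by at least one edge of G. Contracting each set to a single vertex therefore yields K_{5} as a minor, and since treewidth is minor-monotone, tw(G) ≥ tw(K_{5}) = 4. Hence tw(G) = 4 exactly.

Treewidth 4.
One optimal decomposition is:
Bags: B1 = {a, b, g, h, i}  B2 = {a, b, c, h, i}  B3 = {a, b, e, h, i}  B4 = {a, b, f, h, i}  B5 = {a, b, d, h, i}
Tree: B1–B2, B2–B3, B3–B4, B4–B5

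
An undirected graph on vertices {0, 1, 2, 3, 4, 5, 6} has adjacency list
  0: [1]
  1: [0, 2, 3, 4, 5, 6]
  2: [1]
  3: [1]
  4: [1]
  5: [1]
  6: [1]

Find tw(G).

1

A width-1 tree decomposition is:
Bags: B1 = {1, 5}  B2 = {1, 2}  B3 = {1, 6}  B4 = {0, 1}  B5 = {1, 4}  B6 = {1, 3}
Tree: B1–B2, B2–B3, B1–B4, B1–B5, B4–B6
Every bag has size at most 2, so the width is 2 − 1 = 1 and tw(G) ≤ 1. Since G has at least one edge (e.g. 5–1), it is not an edgeless graph, so tw(G) ≥ 1. Hence tw(G) = 1 exactly.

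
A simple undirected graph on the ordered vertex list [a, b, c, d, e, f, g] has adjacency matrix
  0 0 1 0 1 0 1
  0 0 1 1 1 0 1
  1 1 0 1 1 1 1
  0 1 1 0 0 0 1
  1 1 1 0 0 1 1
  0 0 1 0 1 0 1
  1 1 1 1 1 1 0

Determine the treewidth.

A width-3 tree decomposition is:
Bags: B1 = {a, c, e, g}  B2 = {b, c, e, g}  B3 = {b, c, d, g}  B4 = {c, e, f, g}
Tree: B1–B2, B2–B3, B2–B4
The largest bag has 4 vertices, giving width 3; this decomposition certifies tw(G) ≤ 3. For the lower bound, the 4 vertices {b, c, d, g} are pairwise adjacent, and any tree decomposition puts a clique entirely inside one bag — forcing width ≥ 3. The upper and lower bounds meet at 3, so that is the treewidth.

3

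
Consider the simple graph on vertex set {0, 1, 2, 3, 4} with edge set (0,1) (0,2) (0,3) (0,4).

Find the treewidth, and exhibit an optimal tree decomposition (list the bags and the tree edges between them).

Treewidth 1.
One such decomposition:
Bags: B1 = {0, 1}  B2 = {0, 3}  B3 = {0, 2}  B4 = {0, 4}
Tree: B1–B2, B1–B3, B3–B4

The largest bag has 2 vertices, giving width 1; this decomposition certifies tw(G) ≤ 1. Any graph with an edge has treewidth ≥ 1, and G has the edge 1–0. Combining the bounds, tw(G) = 1.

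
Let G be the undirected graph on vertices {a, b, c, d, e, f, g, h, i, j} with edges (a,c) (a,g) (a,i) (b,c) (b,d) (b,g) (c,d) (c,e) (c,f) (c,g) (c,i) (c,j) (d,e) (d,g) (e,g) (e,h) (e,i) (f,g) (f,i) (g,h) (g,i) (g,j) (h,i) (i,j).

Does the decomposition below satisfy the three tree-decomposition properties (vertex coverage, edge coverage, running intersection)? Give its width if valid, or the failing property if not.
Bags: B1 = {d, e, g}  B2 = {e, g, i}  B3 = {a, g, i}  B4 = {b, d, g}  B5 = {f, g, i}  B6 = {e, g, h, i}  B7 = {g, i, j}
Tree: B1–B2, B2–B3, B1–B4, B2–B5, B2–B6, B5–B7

No — vertex c appears in no bag.

A tree decomposition must satisfy three properties: every vertex lies in some bag; for every edge, both endpoints lie together in some bag; and for every vertex, the bags containing it form a connected subtree. Here vertex c appears in no bag, so the decomposition is invalid.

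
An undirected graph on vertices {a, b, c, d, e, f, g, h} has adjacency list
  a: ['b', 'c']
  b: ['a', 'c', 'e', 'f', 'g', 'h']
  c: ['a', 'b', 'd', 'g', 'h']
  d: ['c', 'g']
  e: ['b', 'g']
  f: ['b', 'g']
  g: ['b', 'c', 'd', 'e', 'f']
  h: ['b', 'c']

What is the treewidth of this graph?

2

A width-2 tree decomposition is:
Bags: B1 = {b, c, g}  B2 = {b, f, g}  B3 = {b, c, h}  B4 = {c, d, g}  B5 = {b, e, g}  B6 = {a, b, c}
Tree: B1–B2, B1–B3, B1–B4, B2–B5, B1–B6
Each bag holds 3 vertices, so the decomposition has width 2, which upper-bounds the treewidth. For the lower bound, the 3 vertices {c, d, g} are pairwise adjacent, and any tree decomposition puts a clique entirely inside one bag — forcing width ≥ 2. Hence tw(G) = 2 exactly.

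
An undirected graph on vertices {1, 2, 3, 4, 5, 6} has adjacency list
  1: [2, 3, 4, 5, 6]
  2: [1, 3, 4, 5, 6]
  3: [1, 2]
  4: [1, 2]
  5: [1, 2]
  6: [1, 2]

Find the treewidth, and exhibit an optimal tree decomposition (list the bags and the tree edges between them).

Treewidth 2.
Bags: B1 = {1, 2, 3}  B2 = {1, 2, 4}  B3 = {1, 2, 6}  B4 = {1, 2, 5}
Tree: B1–B2, B1–B3, B3–B4

Each bag holds 3 vertices, so the decomposition has width 2, which upper-bounds the treewidth. On the other hand G contains the 3-clique {1, 2, 3}. A clique must lie in a single bag of any decomposition, so no decomposition can have width below 2. Hence tw(G) = 2 exactly.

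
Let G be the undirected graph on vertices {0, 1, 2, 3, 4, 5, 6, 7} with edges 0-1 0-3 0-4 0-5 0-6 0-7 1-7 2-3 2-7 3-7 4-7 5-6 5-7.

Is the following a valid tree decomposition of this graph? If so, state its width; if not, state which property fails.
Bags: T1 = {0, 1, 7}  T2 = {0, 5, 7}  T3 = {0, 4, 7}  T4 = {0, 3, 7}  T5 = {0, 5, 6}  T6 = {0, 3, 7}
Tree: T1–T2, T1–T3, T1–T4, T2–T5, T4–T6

A tree decomposition must satisfy three properties: every vertex lies in some bag; for every edge, both endpoints lie together in some bag; and for every vertex, the bags containing it form a connected subtree. Here vertex 2 appears in no bag, so the decomposition is invalid.

No — vertex 2 appears in no bag.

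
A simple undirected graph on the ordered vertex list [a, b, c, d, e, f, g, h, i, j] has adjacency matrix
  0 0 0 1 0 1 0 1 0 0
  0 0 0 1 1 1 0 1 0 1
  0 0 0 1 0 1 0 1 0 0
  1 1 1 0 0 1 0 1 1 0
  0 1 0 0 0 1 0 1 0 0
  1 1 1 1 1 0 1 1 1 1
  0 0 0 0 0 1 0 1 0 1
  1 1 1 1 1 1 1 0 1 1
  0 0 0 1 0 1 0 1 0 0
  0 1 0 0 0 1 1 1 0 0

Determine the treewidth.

A width-3 tree decomposition is:
Bags: B1 = {b, d, f, h}  B2 = {c, d, f, h}  B3 = {b, f, h, j}  B4 = {b, e, f, h}  B5 = {d, f, h, i}  B6 = {f, g, h, j}  B7 = {a, d, f, h}
Tree: B1–B2, B1–B3, B1–B4, B1–B5, B3–B6, B5–B7
The largest bag has 4 vertices, giving width 3; this decomposition certifies tw(G) ≤ 3. For the lower bound, the 4 vertices {c, d, f, h} are pairwise adjacent, and any tree decomposition puts a clique entirely inside one bag — forcing width ≥ 3. Therefore the treewidth is 3.

3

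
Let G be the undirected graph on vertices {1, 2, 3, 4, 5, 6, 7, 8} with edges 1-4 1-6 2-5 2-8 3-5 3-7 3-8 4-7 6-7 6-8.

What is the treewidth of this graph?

A width-2 tree decomposition is:
Bags: B1 = {1, 4, 6}  B2 = {4, 6, 7}  B3 = {6, 7, 8}  B4 = {3, 7, 8}  B5 = {2, 3, 8}  B6 = {2, 3, 5}
Tree: B1–B2, B2–B3, B3–B4, B4–B5, B5–B6
The largest bag has 3 vertices, giving width 2; this decomposition certifies tw(G) ≤ 2. For the lower bound, G contains the cycle 1–4–7–6–1, so G is not a forest; only forests have treewidth ≤ 1, hence tw(G) ≥ 2. Therefore the treewidth is 2.

2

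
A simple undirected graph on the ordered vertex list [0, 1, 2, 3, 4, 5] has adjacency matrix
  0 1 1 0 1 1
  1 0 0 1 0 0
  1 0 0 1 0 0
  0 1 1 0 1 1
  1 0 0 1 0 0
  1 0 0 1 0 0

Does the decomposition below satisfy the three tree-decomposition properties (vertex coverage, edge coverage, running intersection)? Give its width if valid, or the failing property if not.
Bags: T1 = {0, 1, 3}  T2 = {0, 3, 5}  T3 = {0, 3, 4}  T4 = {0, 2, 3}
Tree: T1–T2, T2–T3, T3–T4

Vertex coverage: the bags together contain {0, 1, 2, 3, 4, 5}, the full vertex set. Edge coverage: each edge of G has both endpoints in at least one bag. Running intersection: for every vertex, the bags containing it form a connected subtree. All three properties hold, so this is a valid tree decomposition of width max|bag| − 1 = 2, and hence tw(G) ≤ 2.

Yes; width 2.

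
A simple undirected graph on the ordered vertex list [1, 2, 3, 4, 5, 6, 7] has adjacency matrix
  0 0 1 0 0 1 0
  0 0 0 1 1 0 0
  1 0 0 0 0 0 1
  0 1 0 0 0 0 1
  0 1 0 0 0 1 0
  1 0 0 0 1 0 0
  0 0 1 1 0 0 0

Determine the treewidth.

2

A width-2 tree decomposition is:
Bags: B1 = {1, 5, 6}  B2 = {1, 3, 5}  B3 = {3, 5, 7}  B4 = {4, 5, 7}  B5 = {2, 4, 5}
Tree: B1–B2, B2–B3, B3–B4, B4–B5
Each bag holds 3 vertices, so the decomposition has width 2, which upper-bounds the treewidth. The edges 5–6–1–3–7–4–2–5 form a cycle, so G is not a tree and its treewidth is at least 2. Combining the bounds, tw(G) = 2.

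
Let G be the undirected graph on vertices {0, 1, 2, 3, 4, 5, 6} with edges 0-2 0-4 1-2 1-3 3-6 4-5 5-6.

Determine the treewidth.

A width-2 tree decomposition is:
Bags: B1 = {4, 5, 6}  B2 = {0, 4, 6}  B3 = {0, 2, 6}  B4 = {1, 2, 6}  B5 = {1, 3, 6}
Tree: B1–B2, B2–B3, B3–B4, B4–B5
Every bag has size at most 3, so the width is 3 − 1 = 2 and tw(G) ≤ 2. The edges 6–5–4–0–2–1–3–6 form a cycle, so G is not a tree and its treewidth is at least 2. The upper and lower bounds meet at 2, so that is the treewidth.

2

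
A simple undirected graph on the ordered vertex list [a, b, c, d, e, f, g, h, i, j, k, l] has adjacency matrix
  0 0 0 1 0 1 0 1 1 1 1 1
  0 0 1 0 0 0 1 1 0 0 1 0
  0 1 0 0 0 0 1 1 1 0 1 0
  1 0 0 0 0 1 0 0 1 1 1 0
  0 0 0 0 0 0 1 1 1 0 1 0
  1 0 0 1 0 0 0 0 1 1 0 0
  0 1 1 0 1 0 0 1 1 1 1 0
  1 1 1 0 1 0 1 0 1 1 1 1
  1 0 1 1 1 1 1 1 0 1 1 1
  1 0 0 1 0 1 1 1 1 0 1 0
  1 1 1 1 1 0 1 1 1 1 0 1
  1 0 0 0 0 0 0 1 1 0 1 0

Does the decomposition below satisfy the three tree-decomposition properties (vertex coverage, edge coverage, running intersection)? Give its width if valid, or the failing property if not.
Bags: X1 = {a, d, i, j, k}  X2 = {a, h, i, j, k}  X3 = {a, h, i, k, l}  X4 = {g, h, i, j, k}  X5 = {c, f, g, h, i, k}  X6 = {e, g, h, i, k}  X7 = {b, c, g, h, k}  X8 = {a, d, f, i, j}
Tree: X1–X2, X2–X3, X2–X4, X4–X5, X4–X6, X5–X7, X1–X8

No — bags containing vertex f are not connected in the tree.

A tree decomposition must satisfy three properties: every vertex lies in some bag; for every edge, both endpoints lie together in some bag; and for every vertex, the bags containing it form a connected subtree. Here bags containing vertex f are not connected in the tree, so the decomposition is invalid.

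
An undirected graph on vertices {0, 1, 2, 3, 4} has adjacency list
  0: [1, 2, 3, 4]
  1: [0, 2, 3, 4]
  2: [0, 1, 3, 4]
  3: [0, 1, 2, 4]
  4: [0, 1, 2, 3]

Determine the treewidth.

A width-4 tree decomposition is:
Bags: B1 = {0, 1, 2, 3, 4}
Tree: (single bag)
With just one bag of size 5, the width is 5 − 1 = 4, so tw(G) ≤ 4. For the lower bound, the 5 vertices {0, 1, 2, 3, 4} are pairwise adjacent, and any tree decomposition puts a clique entirely inside one bag — forcing width ≥ 4. Therefore the treewidth is 4.

4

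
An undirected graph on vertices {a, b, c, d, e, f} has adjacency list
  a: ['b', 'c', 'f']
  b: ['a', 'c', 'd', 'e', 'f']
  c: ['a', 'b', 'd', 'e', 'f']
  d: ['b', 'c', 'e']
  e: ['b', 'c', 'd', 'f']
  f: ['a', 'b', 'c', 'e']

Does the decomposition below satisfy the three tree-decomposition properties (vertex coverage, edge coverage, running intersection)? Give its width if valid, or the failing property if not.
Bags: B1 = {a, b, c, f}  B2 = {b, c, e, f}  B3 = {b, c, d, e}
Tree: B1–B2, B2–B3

Yes; width 3.

Checking the three conditions: (i) the bags cover all of {a, b, c, d, e, f}; (ii) for each edge, some bag contains both endpoints; (iii) the bags containing any fixed vertex form a subtree. All hold, so the decomposition is valid with width 4 − 1 = 3.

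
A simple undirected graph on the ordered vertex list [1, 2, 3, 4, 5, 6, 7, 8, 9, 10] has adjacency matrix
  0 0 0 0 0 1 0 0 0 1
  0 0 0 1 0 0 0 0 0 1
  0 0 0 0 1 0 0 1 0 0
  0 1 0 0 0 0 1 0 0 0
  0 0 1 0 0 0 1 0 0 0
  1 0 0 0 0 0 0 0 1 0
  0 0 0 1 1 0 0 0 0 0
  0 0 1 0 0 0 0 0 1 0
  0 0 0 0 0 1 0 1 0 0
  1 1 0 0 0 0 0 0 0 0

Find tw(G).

A width-2 tree decomposition is:
Bags: B1 = {4, 5, 7}  B2 = {3, 4, 5}  B3 = {3, 4, 8}  B4 = {4, 8, 9}  B5 = {4, 6, 9}  B6 = {1, 4, 6}  B7 = {1, 4, 10}  B8 = {2, 4, 10}
Tree: B1–B2, B2–B3, B3–B4, B4–B5, B5–B6, B6–B7, B7–B8
Every bag has size at most 3, so the width is 3 − 1 = 2 and tw(G) ≤ 2. Since 4–7–5–3–8–9–6–1–10–2–4 is a cycle in G, G is not acyclic. Forests are exactly the graphs of treewidth ≤ 1, so tw(G) ≥ 2. Combining the bounds, tw(G) = 2.

2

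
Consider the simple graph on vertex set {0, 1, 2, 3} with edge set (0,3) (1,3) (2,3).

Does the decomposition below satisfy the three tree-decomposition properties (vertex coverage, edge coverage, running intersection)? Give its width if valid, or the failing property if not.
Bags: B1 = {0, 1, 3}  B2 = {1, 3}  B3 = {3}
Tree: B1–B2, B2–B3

No — vertex 2 appears in no bag.

A tree decomposition must satisfy three properties: every vertex lies in some bag; for every edge, both endpoints lie together in some bag; and for every vertex, the bags containing it form a connected subtree. Here vertex 2 appears in no bag, so the decomposition is invalid.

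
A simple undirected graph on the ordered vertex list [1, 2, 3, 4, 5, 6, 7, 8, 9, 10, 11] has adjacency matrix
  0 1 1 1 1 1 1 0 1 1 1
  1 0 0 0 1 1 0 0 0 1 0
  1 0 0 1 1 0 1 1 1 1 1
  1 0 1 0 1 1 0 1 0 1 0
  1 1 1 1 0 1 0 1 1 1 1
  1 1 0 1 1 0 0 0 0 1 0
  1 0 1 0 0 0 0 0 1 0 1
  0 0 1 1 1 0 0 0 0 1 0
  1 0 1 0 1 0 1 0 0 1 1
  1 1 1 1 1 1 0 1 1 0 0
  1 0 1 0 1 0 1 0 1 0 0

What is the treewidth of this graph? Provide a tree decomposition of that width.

Each bag holds 5 vertices, so the decomposition has width 4, which upper-bounds the treewidth. On the other hand G contains the 5-clique {3, 4, 5, 8, 10}. A clique must lie in a single bag of any decomposition, so no decomposition can have width below 4. The upper and lower bounds meet at 4, so that is the treewidth.

Treewidth 4.
Bags: B1 = {1, 2, 5, 6, 10}  B2 = {1, 4, 5, 6, 10}  B3 = {1, 3, 4, 5, 10}  B4 = {1, 3, 5, 9, 10}  B5 = {1, 3, 5, 9, 11}  B6 = {3, 4, 5, 8, 10}  B7 = {1, 3, 7, 9, 11}
Tree: B1–B2, B2–B3, B3–B4, B4–B5, B3–B6, B5–B7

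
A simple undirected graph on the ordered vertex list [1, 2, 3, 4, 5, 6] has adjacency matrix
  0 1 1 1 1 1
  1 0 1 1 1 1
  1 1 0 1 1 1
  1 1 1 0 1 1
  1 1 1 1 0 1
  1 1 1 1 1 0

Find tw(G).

5

A width-5 tree decomposition is:
Bags: B1 = {1, 2, 3, 4, 5, 6}
Tree: (single bag)
With just one bag of size 6, the width is 6 − 1 = 5, so tw(G) ≤ 5. On the other hand G contains the 6-clique {1, 2, 3, 4, 5, 6}. A clique must lie in a single bag of any decomposition, so no decomposition can have width below 5. The upper and lower bounds meet at 5, so that is the treewidth.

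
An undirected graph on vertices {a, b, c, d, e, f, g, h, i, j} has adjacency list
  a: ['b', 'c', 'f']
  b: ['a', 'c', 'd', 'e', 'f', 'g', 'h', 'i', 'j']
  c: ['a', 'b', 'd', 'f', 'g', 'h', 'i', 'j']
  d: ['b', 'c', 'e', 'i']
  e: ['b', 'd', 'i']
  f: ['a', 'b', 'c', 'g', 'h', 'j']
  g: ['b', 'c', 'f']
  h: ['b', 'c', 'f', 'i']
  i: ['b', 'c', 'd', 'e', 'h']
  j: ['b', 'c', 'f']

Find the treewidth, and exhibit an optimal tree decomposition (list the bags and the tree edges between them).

Each bag holds 4 vertices, so the decomposition has width 3, which upper-bounds the treewidth. Conversely, {b, d, e, i} is a clique of size 4, and the vertices of any clique must share a bag in every tree decomposition; so some bag has ≥ 4 vertices and tw(G) ≥ 3. Combining the bounds, tw(G) = 3.

Treewidth 3.
One such decomposition:
Bags: B1 = {b, c, h, i}  B2 = {b, c, f, h}  B3 = {b, c, f, j}  B4 = {b, c, f, g}  B5 = {a, b, c, f}  B6 = {b, c, d, i}  B7 = {b, d, e, i}
Tree: B1–B2, B2–B3, B3–B4, B3–B5, B1–B6, B6–B7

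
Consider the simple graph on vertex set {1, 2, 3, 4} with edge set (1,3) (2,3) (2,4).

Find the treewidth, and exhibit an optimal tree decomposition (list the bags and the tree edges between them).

Treewidth 1.
One optimal decomposition is:
Bags: B1 = {1, 3}  B2 = {2, 3}  B3 = {2, 4}
Tree: B1–B2, B2–B3

The largest bag has 2 vertices, giving width 1; this decomposition certifies tw(G) ≤ 1. Any graph with an edge has treewidth ≥ 1, and G has the edge 3–1. Therefore the treewidth is 1.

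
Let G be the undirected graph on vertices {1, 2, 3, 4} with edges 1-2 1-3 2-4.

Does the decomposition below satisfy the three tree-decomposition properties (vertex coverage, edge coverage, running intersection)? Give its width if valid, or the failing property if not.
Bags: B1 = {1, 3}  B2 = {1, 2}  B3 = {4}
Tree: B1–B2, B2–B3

A tree decomposition must satisfy three properties: every vertex lies in some bag; for every edge, both endpoints lie together in some bag; and for every vertex, the bags containing it form a connected subtree. Here edge (2,4) lies in no bag, so the decomposition is invalid.

No — edge (2,4) lies in no bag.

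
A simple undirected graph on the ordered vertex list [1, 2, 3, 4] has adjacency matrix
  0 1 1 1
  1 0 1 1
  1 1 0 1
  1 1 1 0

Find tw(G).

A width-3 tree decomposition is:
Bags: B1 = {1, 2, 3, 4}
Tree: (single bag)
With just one bag of size 4, the width is 4 − 1 = 3, so tw(G) ≤ 3. Conversely, {1, 2, 3, 4} is a clique of size 4, and the vertices of any clique must share a bag in every tree decomposition; so some bag has ≥ 4 vertices and tw(G) ≥ 3. Combining the bounds, tw(G) = 3.

3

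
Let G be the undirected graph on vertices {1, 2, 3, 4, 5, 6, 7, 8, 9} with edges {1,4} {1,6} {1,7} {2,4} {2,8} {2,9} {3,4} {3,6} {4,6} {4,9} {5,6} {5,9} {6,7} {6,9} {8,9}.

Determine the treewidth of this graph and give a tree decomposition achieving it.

Each bag holds 3 vertices, so the decomposition has width 2, which upper-bounds the treewidth. For the lower bound, the 3 vertices {2, 8, 9} are pairwise adjacent, and any tree decomposition puts a clique entirely inside one bag — forcing width ≥ 2. Therefore the treewidth is 2.

Treewidth 2.
One such decomposition:
Bags: B1 = {4, 6, 9}  B2 = {1, 4, 6}  B3 = {5, 6, 9}  B4 = {3, 4, 6}  B5 = {1, 6, 7}  B6 = {2, 4, 9}  B7 = {2, 8, 9}
Tree: B1–B2, B1–B3, B2–B4, B2–B5, B1–B6, B6–B7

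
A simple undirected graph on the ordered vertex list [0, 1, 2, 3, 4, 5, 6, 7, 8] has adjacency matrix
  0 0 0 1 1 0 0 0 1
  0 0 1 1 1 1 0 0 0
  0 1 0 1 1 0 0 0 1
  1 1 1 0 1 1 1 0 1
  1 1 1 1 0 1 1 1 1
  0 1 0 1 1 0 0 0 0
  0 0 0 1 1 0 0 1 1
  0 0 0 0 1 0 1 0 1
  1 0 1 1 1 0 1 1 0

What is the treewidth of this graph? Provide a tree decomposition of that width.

Treewidth 3.
Bags: B1 = {2, 3, 4, 8}  B2 = {3, 4, 6, 8}  B3 = {1, 2, 3, 4}  B4 = {0, 3, 4, 8}  B5 = {4, 6, 7, 8}  B6 = {1, 3, 4, 5}
Tree: B1–B2, B1–B3, B2–B4, B2–B5, B3–B6

Each bag holds 4 vertices, so the decomposition has width 3, which upper-bounds the treewidth. On the other hand G contains the 4-clique {0, 3, 4, 8}. A clique must lie in a single bag of any decomposition, so no decomposition can have width below 3. Combining the bounds, tw(G) = 3.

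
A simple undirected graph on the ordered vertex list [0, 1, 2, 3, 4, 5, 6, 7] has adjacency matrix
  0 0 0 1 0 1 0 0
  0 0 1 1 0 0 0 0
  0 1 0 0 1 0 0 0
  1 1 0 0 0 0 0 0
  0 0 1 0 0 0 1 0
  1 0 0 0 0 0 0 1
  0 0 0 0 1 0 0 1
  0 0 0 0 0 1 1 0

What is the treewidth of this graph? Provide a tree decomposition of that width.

Every bag has size at most 3, so the width is 3 − 1 = 2 and tw(G) ≤ 2. The edges 6–7–5–0–3–1–2–4–6 form a cycle, so G is not a tree and its treewidth is at least 2. Hence tw(G) = 2 exactly.

Treewidth 2.
One such decomposition:
Bags: B1 = {5, 6, 7}  B2 = {0, 5, 6}  B3 = {0, 3, 6}  B4 = {1, 3, 6}  B5 = {1, 2, 6}  B6 = {2, 4, 6}
Tree: B1–B2, B2–B3, B3–B4, B4–B5, B5–B6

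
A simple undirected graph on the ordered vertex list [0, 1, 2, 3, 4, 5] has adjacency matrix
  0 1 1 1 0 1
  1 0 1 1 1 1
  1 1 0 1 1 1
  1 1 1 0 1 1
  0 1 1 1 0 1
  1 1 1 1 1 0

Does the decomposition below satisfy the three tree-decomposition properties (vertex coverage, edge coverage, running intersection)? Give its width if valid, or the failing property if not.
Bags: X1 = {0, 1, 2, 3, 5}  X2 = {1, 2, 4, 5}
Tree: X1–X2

A tree decomposition must satisfy three properties: every vertex lies in some bag; for every edge, both endpoints lie together in some bag; and for every vertex, the bags containing it form a connected subtree. Here edge (3,4) lies in no bag, so the decomposition is invalid.

No — edge (3,4) lies in no bag.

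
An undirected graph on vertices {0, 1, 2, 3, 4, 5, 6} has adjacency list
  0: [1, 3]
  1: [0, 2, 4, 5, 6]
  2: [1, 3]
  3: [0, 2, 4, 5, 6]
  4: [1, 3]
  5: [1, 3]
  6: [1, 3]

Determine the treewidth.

A width-2 tree decomposition is:
Bags: B1 = {0, 1, 3}  B2 = {1, 2, 3}  B3 = {1, 3, 4}  B4 = {1, 3, 6}  B5 = {1, 3, 5}
Tree: B1–B2, B2–B3, B3–B4, B4–B5
Every bag has size at most 3, so the width is 3 − 1 = 2 and tw(G) ≤ 2. Since 1–0–3–2–1 is a cycle in G, G is not acyclic. Forests are exactly the graphs of treewidth ≤ 1, so tw(G) ≥ 2. Combining the bounds, tw(G) = 2.

2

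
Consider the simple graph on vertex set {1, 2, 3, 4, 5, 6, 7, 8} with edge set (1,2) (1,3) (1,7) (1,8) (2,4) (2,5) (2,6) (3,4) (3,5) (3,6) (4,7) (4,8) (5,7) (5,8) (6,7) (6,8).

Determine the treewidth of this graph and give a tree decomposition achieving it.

The largest bag has 5 vertices, giving width 4; this decomposition certifies tw(G) ≤ 4. For the lower bound: the 5 vertex sets {3,6}, {2,5}, {4,7}, {8}, {1} are disjoint, each induces a connected subgraph, and every pair is joined by at least one edge of G. Contracting each set to a single vertex therefore yields K_{5} as a minor, and since treewidth is minor-monotone, tw(G) ≥ tw(K_{5}) = 4. The upper and lower bounds meet at 4, so that is the treewidth.

Treewidth 4.
Bags: B1 = {2, 3, 6, 7, 8}  B2 = {2, 3, 5, 7, 8}  B3 = {2, 3, 4, 7, 8}  B4 = {1, 2, 3, 7, 8}
Tree: B1–B2, B2–B3, B3–B4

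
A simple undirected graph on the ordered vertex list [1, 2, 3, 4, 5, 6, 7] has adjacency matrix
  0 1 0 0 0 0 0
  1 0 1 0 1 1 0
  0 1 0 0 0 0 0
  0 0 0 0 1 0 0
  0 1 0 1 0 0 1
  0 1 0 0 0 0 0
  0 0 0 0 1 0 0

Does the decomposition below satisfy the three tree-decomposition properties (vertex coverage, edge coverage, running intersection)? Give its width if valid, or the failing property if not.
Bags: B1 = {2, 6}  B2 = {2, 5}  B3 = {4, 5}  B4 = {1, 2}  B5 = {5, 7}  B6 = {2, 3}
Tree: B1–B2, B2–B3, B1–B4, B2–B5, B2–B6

Yes; width 1.

Checking the three conditions: (i) the bags cover all of {1, 2, 3, 4, 5, 6, 7}; (ii) for each edge, some bag contains both endpoints; (iii) the bags containing any fixed vertex form a subtree. All hold, so the decomposition is valid with width 2 − 1 = 1.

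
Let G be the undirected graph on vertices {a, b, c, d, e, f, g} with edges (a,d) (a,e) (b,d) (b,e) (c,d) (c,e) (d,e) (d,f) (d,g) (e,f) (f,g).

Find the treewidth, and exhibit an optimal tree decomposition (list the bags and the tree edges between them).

Treewidth 2.
Bags: B1 = {d, e, f}  B2 = {c, d, e}  B3 = {b, d, e}  B4 = {d, f, g}  B5 = {a, d, e}
Tree: B1–B2, B2–B3, B1–B4, B3–B5

Every bag has size at most 3, so the width is 3 − 1 = 2 and tw(G) ≤ 2. On the other hand G contains the 3-clique {d, f, g}. A clique must lie in a single bag of any decomposition, so no decomposition can have width below 2. The upper and lower bounds meet at 2, so that is the treewidth.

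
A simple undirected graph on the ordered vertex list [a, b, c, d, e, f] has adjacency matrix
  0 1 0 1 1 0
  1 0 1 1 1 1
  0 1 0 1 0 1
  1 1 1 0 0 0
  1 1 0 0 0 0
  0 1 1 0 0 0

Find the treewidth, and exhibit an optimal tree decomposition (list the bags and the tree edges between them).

Each bag holds 3 vertices, so the decomposition has width 2, which upper-bounds the treewidth. Conversely, {b, c, d} is a clique of size 3, and the vertices of any clique must share a bag in every tree decomposition; so some bag has ≥ 3 vertices and tw(G) ≥ 2. The upper and lower bounds meet at 2, so that is the treewidth.

Treewidth 2.
Bags: B1 = {b, c, d}  B2 = {b, c, f}  B3 = {a, b, d}  B4 = {a, b, e}
Tree: B1–B2, B1–B3, B3–B4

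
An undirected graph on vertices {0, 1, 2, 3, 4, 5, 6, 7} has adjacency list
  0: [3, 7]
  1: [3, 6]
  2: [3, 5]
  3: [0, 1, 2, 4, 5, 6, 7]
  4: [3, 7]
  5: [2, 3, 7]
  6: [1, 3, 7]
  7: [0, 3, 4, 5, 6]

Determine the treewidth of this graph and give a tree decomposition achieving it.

Treewidth 2.
One optimal decomposition is:
Bags: B1 = {3, 6, 7}  B2 = {3, 4, 7}  B3 = {1, 3, 6}  B4 = {3, 5, 7}  B5 = {0, 3, 7}  B6 = {2, 3, 5}
Tree: B1–B2, B1–B3, B2–B4, B1–B5, B4–B6

Each bag holds 3 vertices, so the decomposition has width 2, which upper-bounds the treewidth. Conversely, {1, 3, 6} is a clique of size 3, and the vertices of any clique must share a bag in every tree decomposition; so some bag has ≥ 3 vertices and tw(G) ≥ 2. The upper and lower bounds meet at 2, so that is the treewidth.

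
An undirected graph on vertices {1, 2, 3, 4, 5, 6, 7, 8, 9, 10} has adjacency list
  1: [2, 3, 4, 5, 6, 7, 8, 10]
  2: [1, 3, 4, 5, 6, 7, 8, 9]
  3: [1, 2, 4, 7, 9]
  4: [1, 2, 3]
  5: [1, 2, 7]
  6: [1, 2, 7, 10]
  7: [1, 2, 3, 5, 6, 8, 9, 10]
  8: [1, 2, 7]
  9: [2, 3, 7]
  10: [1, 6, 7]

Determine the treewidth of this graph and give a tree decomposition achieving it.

Each bag holds 4 vertices, so the decomposition has width 3, which upper-bounds the treewidth. For the lower bound, the 4 vertices {1, 2, 3, 4} are pairwise adjacent, and any tree decomposition puts a clique entirely inside one bag — forcing width ≥ 3. Therefore the treewidth is 3.

Treewidth 3.
Bags: B1 = {1, 2, 7, 8}  B2 = {1, 2, 5, 7}  B3 = {1, 2, 3, 7}  B4 = {1, 2, 6, 7}  B5 = {1, 2, 3, 4}  B6 = {1, 6, 7, 10}  B7 = {2, 3, 7, 9}
Tree: B1–B2, B2–B3, B1–B4, B3–B5, B4–B6, B3–B7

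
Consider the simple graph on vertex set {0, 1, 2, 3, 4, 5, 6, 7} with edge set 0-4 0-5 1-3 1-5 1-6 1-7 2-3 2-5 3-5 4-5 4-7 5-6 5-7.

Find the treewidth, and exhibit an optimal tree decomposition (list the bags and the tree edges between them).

The largest bag has 3 vertices, giving width 2; this decomposition certifies tw(G) ≤ 2. For the lower bound, the 3 vertices {0, 4, 5} are pairwise adjacent, and any tree decomposition puts a clique entirely inside one bag — forcing width ≥ 2. Combining the bounds, tw(G) = 2.

Treewidth 2.
One optimal decomposition is:
Bags: B1 = {4, 5, 7}  B2 = {0, 4, 5}  B3 = {1, 5, 7}  B4 = {1, 5, 6}  B5 = {1, 3, 5}  B6 = {2, 3, 5}
Tree: B1–B2, B1–B3, B3–B4, B3–B5, B5–B6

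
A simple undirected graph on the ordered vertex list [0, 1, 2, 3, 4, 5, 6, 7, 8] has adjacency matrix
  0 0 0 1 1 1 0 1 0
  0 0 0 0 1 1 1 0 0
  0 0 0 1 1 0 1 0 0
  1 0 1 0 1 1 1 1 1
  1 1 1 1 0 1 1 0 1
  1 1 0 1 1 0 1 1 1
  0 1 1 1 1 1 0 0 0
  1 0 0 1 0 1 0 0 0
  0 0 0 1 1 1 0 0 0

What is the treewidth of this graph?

A width-3 tree decomposition is:
Bags: B1 = {0, 3, 4, 5}  B2 = {3, 4, 5, 8}  B3 = {3, 4, 5, 6}  B4 = {1, 4, 5, 6}  B5 = {0, 3, 5, 7}  B6 = {2, 3, 4, 6}
Tree: B1–B2, B2–B3, B3–B4, B1–B5, B3–B6
Every bag has size at most 4, so the width is 4 − 1 = 3 and tw(G) ≤ 3. Conversely, {1, 4, 5, 6} is a clique of size 4, and the vertices of any clique must share a bag in every tree decomposition; so some bag has ≥ 4 vertices and tw(G) ≥ 3. Combining the bounds, tw(G) = 3.

3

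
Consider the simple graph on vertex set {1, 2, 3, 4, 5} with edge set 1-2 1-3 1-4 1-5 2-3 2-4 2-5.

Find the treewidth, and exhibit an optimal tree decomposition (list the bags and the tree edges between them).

The largest bag has 3 vertices, giving width 2; this decomposition certifies tw(G) ≤ 2. On the other hand G contains the 3-clique {1, 2, 3}. A clique must lie in a single bag of any decomposition, so no decomposition can have width below 2. The upper and lower bounds meet at 2, so that is the treewidth.

Treewidth 2.
One optimal decomposition is:
Bags: B1 = {1, 2, 3}  B2 = {1, 2, 4}  B3 = {1, 2, 5}
Tree: B1–B2, B2–B3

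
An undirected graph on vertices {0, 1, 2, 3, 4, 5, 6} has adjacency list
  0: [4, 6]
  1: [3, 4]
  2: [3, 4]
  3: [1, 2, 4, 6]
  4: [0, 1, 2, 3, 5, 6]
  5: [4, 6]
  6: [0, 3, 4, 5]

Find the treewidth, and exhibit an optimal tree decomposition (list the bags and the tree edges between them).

Every bag has size at most 3, so the width is 3 − 1 = 2 and tw(G) ≤ 2. On the other hand G contains the 3-clique {0, 4, 6}. A clique must lie in a single bag of any decomposition, so no decomposition can have width below 2. Therefore the treewidth is 2.

Treewidth 2.
One optimal decomposition is:
Bags: B1 = {0, 4, 6}  B2 = {3, 4, 6}  B3 = {2, 3, 4}  B4 = {4, 5, 6}  B5 = {1, 3, 4}
Tree: B1–B2, B2–B3, B1–B4, B2–B5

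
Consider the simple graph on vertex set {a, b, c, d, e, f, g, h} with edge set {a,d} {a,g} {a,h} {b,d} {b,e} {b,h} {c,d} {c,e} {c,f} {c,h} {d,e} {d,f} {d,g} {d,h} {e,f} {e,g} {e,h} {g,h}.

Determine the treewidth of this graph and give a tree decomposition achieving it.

Every bag has size at most 4, so the width is 4 − 1 = 3 and tw(G) ≤ 3. Conversely, {d, e, g, h} is a clique of size 4, and the vertices of any clique must share a bag in every tree decomposition; so some bag has ≥ 4 vertices and tw(G) ≥ 3. Combining the bounds, tw(G) = 3.

Treewidth 3.
One optimal decomposition is:
Bags: B1 = {b, d, e, h}  B2 = {c, d, e, h}  B3 = {d, e, g, h}  B4 = {c, d, e, f}  B5 = {a, d, g, h}
Tree: B1–B2, B2–B3, B2–B4, B3–B5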